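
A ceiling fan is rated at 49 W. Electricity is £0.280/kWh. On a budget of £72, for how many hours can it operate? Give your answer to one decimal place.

Energy budget = £72 / £0.280 per kWh = 257.1 kWh = 257,143 Wh
Runtime = 257,143 Wh / 49 W = 5,248 h

5247.8 h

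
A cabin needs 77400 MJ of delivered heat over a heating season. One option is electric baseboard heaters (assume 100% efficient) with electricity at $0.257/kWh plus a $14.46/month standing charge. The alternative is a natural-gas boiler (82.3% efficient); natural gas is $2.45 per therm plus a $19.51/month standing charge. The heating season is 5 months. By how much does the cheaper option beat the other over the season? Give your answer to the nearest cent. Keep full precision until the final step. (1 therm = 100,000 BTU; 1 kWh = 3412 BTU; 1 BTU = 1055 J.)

$3316.76

Heat load = 77400 MJ = 77,400,000,000 J / 1055 = 73,364,929 BTU
Gas: input = 73,364,929 / 0.823 = 89,143,292 BTU = 891.4 therm → 891.4 × $2.45 = $2,184.01; + 5 × $19.51 standing = $2,281.56
Electric: 73,364,929 BTU / 3412 = 21,500 kWh → × $0.257 = $5,526.02; + 5 × $14.46 standing = $5,598.32
Difference = |$2,281.56 − $5,598.32| = $3,316.76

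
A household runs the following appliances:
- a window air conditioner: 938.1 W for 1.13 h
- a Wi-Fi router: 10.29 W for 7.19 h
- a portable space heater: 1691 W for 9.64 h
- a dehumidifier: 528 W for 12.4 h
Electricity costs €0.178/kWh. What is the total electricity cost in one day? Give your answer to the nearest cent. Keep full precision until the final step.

window air conditioner: 938.1 W × 1.13 h = 1,060 Wh = 1.06 kWh
Wi-Fi router: 10.29 W × 7.19 h = 74 Wh = 0.07399 kWh
portable space heater: 1691 W × 9.64 h = 16,301 Wh = 16.3 kWh
dehumidifier: 528 W × 12.4 h = 6,547 Wh = 6.547 kWh
Total energy = 1.06 + 0.07399 + 16.3 + 6.547 = 23.98 kWh
Cost = 23.98 kWh × €0.178 = €4.27

€4.27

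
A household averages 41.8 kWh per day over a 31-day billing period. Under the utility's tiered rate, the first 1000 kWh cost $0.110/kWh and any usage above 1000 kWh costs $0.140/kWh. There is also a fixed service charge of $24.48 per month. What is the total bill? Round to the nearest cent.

Usage = 41.8 kWh/day × 31 days = 1295.8 kWh
First 1000 kWh × $0.110 = $110.00
Remaining 295.8 kWh × $0.140 = $41.41
Energy charge = $151.41; + service $24.48 = $175.89

$175.89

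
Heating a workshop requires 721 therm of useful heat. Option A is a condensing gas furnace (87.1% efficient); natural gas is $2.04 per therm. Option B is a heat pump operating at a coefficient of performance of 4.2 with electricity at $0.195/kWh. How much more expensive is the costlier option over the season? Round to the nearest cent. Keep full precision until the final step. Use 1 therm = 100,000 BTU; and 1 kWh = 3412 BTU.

$707.58

Heat load = 721 therm × 100,000 = 72,100,000 BTU
Gas: input = 72,100,000 / 0.871 = 82,778,416 BTU = 827.8 therm → 827.8 × $2.04 = $1,688.68
Heat pump: 72,100,000 BTU / 3412 = 21,130 kWh heat; / 4.2 = 5,031 kWh in → × $0.195 = $981.10
Difference = |$1,688.68 − $981.10| = $707.58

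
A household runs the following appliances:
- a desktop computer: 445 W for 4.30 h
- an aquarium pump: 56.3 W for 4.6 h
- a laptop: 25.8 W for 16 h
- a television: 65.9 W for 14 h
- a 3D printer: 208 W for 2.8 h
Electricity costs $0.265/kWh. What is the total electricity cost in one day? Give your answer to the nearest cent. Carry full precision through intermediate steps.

desktop computer: 445 W × 4.30 h = 1,914 Wh = 1.913 kWh
aquarium pump: 56.3 W × 4.6 h = 259 Wh = 0.259 kWh
laptop: 25.8 W × 16 h = 413 Wh = 0.4128 kWh
television: 65.9 W × 14 h = 923 Wh = 0.9226 kWh
3D printer: 208 W × 2.8 h = 582 Wh = 0.5824 kWh
Total energy = 1.913 + 0.259 + 0.4128 + 0.9226 + 0.5824 = 4.09 kWh
Cost = 4.09 kWh × $0.265 = $1.08

$1.08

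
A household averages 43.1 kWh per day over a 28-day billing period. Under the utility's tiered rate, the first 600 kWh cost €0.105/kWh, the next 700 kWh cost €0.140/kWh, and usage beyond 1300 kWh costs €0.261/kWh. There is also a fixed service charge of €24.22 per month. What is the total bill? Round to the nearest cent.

Usage = 43.1 kWh/day × 28 days = 1206.8 kWh
First 600 kWh × €0.105 = €63.00
Next 606.8 kWh × €0.140 = €84.95
Remaining tier: 0 kWh (not reached)
Energy charge = €147.95; + service €24.22 = €172.17

€172.17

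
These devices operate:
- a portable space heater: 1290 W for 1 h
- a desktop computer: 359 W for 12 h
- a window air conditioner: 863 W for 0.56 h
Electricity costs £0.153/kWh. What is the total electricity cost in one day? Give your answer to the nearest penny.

portable space heater: 1290 W × 1 h = 1,290 Wh = 1.29 kWh
desktop computer: 359 W × 12 h = 4,308 Wh = 4.308 kWh
window air conditioner: 863 W × 0.56 h = 483 Wh = 0.4833 kWh
Total energy = 1.29 + 4.308 + 0.4833 = 6.081 kWh
Cost = 6.081 kWh × £0.153 = £0.93

£0.93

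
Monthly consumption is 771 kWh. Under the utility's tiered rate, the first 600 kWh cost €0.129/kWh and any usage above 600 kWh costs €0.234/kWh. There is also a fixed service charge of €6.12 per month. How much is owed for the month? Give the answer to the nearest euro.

€124

First 600 kWh × €0.129 = €77.40
Remaining 171 kWh × €0.234 = €40.01
Energy charge = €117.41; + service €6.12 = €123.53 ≈ €124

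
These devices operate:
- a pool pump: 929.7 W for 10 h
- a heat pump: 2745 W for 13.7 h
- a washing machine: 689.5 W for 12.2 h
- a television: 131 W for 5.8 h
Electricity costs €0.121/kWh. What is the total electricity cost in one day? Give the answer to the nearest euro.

€7

pool pump: 929.7 W × 10 h = 9,297 Wh = 9.297 kWh
heat pump: 2745 W × 13.7 h = 37,606 Wh = 37.61 kWh
washing machine: 689.5 W × 12.2 h = 8,412 Wh = 8.412 kWh
television: 131 W × 5.8 h = 760 Wh = 0.7598 kWh
Total energy = 9.297 + 37.61 + 8.412 + 0.7598 = 56.08 kWh
Cost = 56.08 kWh × €0.121 = €6.79 ≈ €7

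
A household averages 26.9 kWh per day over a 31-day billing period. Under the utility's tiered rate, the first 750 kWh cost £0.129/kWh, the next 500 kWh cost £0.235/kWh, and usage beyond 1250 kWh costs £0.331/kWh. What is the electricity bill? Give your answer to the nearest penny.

Usage = 26.9 kWh/day × 31 days = 833.9 kWh
First 750 kWh × £0.129 = £96.75
Next 83.9 kWh × £0.235 = £19.72
Remaining tier: 0 kWh (not reached)
Total = £116.47

£116.47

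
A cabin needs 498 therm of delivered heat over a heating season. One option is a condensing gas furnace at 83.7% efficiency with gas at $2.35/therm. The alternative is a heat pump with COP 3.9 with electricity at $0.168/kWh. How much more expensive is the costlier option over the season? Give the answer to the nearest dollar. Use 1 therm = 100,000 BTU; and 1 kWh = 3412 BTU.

Heat load = 498 therm × 100,000 = 49,800,000 BTU
Gas: input = 49,800,000 / 0.837 = 59,498,208 BTU = 595 therm → 595 × $2.35 = $1,398.21
Heat pump: 49,800,000 BTU / 3412 = 14,600 kWh heat; / 3.9 = 3,742 kWh in → × $0.168 = $628.73
Difference = |$1,398.21 − $628.73| = $769.48 ≈ $769

$769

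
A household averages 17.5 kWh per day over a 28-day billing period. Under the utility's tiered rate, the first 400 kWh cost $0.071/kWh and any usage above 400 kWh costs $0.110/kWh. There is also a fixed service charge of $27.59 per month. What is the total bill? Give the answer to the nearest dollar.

$66

Usage = 17.5 kWh/day × 28 days = 490 kWh
First 400 kWh × $0.071 = $28.40
Remaining 90 kWh × $0.110 = $9.90
Energy charge = $38.30; + service $27.59 = $65.89 ≈ $66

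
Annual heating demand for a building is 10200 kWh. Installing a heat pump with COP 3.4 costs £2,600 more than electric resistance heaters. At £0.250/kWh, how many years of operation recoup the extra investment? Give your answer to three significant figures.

Resistance: 10200 kWh × £0.250 = £2,550.00/yr
Heat pump: 10200 / 3.4 = 3000 kWh in → × £0.250 = £750.00/yr
Annual savings = £1,800.00
Payback = £2,600 / £1,800.00 = 1.44 years

1.44 years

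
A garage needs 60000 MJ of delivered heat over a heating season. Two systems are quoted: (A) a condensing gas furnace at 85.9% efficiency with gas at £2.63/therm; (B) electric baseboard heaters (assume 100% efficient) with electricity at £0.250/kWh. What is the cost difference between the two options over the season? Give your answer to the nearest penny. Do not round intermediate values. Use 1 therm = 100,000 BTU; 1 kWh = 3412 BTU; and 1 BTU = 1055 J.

Heat load = 60000 MJ = 60,000,000,000 J / 1055 = 56,872,038 BTU
Gas: input = 56,872,038 / 0.859 = 66,207,262 BTU = 662.1 therm → 662.1 × £2.63 = £1,741.25
Electric: 56,872,038 BTU / 3412 = 16,670 kWh → × £0.250 = £4,167.06
Difference = |£1,741.25 − £4,167.06| = £2,425.81

£2425.81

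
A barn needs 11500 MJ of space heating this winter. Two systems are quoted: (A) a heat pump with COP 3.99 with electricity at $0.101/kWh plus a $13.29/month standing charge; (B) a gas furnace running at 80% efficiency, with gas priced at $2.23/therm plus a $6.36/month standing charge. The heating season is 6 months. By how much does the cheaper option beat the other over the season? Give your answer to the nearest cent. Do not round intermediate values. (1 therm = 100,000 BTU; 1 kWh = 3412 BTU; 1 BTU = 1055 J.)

Heat load = 11500 MJ = 11,500,000,000 J / 1055 = 10,900,474 BTU
Gas: input = 10,900,474 / 0.80 = 13,625,592 BTU = 136.3 therm → 136.3 × $2.23 = $303.85; + 6 × $6.36 standing = $342.01
Heat pump: 10,900,474 BTU / 3412 = 3,195 kWh heat; / 3.99 = 800.7 kWh in → × $0.101 = $80.87; + 6 × $13.29 standing = $160.61
Difference = |$342.01 − $160.61| = $181.40

$181.40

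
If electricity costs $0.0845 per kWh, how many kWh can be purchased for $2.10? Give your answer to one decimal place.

$2.10 / $0.0845 per kWh = 24.85 kWh

24.9 kWh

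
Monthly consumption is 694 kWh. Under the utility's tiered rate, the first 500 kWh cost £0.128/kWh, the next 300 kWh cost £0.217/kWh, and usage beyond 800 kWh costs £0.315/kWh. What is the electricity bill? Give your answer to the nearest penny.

£106.10

First 500 kWh × £0.128 = £64.00
Next 194 kWh × £0.217 = £42.10
Remaining tier: 0 kWh (not reached)
Total = £106.10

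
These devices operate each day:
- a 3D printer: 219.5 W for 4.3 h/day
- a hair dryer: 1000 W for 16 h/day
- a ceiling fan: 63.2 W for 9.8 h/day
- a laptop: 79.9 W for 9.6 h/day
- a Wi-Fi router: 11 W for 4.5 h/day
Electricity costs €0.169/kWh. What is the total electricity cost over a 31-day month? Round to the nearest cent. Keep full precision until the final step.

€96.29

3D printer: 219.5 W × 4.3 h × 31 d = 29,259 Wh = 29.26 kWh
hair dryer: 1000 W × 16 h × 31 d = 496,000 Wh = 496 kWh
ceiling fan: 63.2 W × 9.8 h × 31 d = 19,200 Wh = 19.2 kWh
laptop: 79.9 W × 9.6 h × 31 d = 23,778 Wh = 23.78 kWh
Wi-Fi router: 11 W × 4.5 h × 31 d = 1,534 Wh = 1.534 kWh
Total energy = 29.26 + 496 + 19.2 + 23.78 + 1.534 = 569.8 kWh
Cost = 569.8 kWh × €0.169 = €96.29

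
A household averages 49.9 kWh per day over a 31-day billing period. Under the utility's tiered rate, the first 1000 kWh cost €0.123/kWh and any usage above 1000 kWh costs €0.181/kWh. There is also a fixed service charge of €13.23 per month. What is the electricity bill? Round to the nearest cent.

€235.22

Usage = 49.9 kWh/day × 31 days = 1546.9 kWh
First 1000 kWh × €0.123 = €123.00
Remaining 546.9 kWh × €0.181 = €98.99
Energy charge = €221.99; + service €13.23 = €235.22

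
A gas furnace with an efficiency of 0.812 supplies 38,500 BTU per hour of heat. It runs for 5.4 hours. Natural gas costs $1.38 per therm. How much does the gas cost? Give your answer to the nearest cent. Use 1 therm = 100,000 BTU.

$3.53

Heat delivered = 38,500 BTU/h × 5.4 h = 207,900 BTU
Gas input = 207,900 / 0.812 = 256,034 BTU
= 256,034 / 100,000 = 2.56 therm
Cost = 2.56 × $1.38/therm = $3.53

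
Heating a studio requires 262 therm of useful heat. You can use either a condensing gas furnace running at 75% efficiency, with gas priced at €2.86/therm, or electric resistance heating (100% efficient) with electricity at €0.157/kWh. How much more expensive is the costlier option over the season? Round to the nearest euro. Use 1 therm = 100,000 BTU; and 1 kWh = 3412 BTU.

Heat load = 262 therm × 100,000 = 26,200,000 BTU
Gas: input = 26,200,000 / 0.75 = 34,933,333 BTU = 349.3 therm → 349.3 × €2.86 = €999.09
Electric: 26,200,000 BTU / 3412 = 7,679 kWh → × €0.157 = €1,205.57
Difference = |€999.09 − €1,205.57| = €206.48 ≈ €206

€206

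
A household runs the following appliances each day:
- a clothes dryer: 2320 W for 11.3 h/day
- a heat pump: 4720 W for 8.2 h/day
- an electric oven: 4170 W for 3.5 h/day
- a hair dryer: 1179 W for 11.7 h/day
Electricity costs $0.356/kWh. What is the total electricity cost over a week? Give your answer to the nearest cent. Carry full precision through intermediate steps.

clothes dryer: 2320 W × 11.3 h × 7 d = 183,512 Wh = 183.5 kWh
heat pump: 4720 W × 8.2 h × 7 d = 270,928 Wh = 270.9 kWh
electric oven: 4170 W × 3.5 h × 7 d = 102,165 Wh = 102.2 kWh
hair dryer: 1179 W × 11.7 h × 7 d = 96,560 Wh = 96.56 kWh
Total energy = 183.5 + 270.9 + 102.2 + 96.56 = 653.2 kWh
Cost = 653.2 kWh × $0.356 = $232.53

$232.53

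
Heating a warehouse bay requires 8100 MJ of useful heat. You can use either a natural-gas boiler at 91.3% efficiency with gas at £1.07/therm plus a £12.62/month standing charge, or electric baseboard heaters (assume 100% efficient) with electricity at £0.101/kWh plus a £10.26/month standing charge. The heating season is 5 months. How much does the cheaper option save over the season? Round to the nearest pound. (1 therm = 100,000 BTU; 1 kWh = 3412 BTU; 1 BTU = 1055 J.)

Heat load = 8100 MJ = 8,100,000,000 J / 1055 = 7,677,725 BTU
Gas: input = 7,677,725 / 0.913 = 8,409,337 BTU = 84.09 therm → 84.09 × £1.07 = £89.98; + 5 × £12.62 standing = £153.08
Electric: 7,677,725 BTU / 3412 = 2,250 kWh → × £0.101 = £227.27; + 5 × £10.26 standing = £278.57
Difference = |£153.08 − £278.57| = £125.49 ≈ £125

£125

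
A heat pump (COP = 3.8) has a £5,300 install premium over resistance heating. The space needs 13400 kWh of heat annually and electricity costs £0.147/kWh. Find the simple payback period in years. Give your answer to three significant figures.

Resistance: 13400 kWh × £0.147 = £1,969.80/yr
Heat pump: 13400 / 3.8 = 3526 kWh in → × £0.147 = £518.37/yr
Annual savings = £1,451.43
Payback = £5,300 / £1,451.43 = 3.65 years

3.65 years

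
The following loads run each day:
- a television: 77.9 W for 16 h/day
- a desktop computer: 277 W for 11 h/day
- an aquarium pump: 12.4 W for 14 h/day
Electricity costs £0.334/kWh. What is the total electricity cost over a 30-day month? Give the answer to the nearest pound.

£45

television: 77.9 W × 16 h × 30 d = 37,392 Wh = 37.39 kWh
desktop computer: 277 W × 11 h × 30 d = 91,410 Wh = 91.41 kWh
aquarium pump: 12.4 W × 14 h × 30 d = 5,208 Wh = 5.208 kWh
Total energy = 37.39 + 91.41 + 5.208 = 134 kWh
Cost = 134 kWh × £0.334 = £44.76 ≈ £45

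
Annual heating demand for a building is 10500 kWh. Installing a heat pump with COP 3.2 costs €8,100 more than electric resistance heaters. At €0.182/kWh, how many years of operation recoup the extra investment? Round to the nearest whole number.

Resistance: 10500 kWh × €0.182 = €1,911.00/yr
Heat pump: 10500 / 3.2 = 3281 kWh in → × €0.182 = €597.19/yr
Annual savings = €1,313.81
Payback = €8,100 / €1,313.81 = 6.17 years

6 years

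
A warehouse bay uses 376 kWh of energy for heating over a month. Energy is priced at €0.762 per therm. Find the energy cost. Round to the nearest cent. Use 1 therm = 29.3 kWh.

€9.78

376 kWh × (0.03413 therm/kWh) = 12.83 therm
Cost = 12.83 therm × €0.762/therm = €9.78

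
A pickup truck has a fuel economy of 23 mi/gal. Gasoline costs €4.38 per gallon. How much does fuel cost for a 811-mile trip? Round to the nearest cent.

€154.44

Fuel = 811 mi / 23 mpg = 35.26 gal
Cost = 35.26 gal × €4.38/gal = €154.44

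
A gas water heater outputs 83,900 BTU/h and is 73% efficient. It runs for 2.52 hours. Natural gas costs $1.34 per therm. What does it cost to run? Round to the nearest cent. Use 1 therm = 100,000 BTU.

Heat delivered = 83,900 BTU/h × 2.52 h = 211,428 BTU
Gas input = 211,428 / 0.73 = 289,627 BTU
= 289,627 / 100,000 = 2.896 therm
Cost = 2.896 × $1.34/therm = $3.88

$3.88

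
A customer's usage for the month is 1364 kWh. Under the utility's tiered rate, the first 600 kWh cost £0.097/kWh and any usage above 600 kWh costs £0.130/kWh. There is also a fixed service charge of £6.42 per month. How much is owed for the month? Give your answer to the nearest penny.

First 600 kWh × £0.097 = £58.20
Remaining 764 kWh × £0.130 = £99.32
Energy charge = £157.52; + service £6.42 = £163.94

£163.94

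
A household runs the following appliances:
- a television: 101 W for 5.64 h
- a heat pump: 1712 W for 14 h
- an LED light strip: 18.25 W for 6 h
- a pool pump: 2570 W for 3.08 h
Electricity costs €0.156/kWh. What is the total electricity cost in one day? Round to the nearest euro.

€5

television: 101 W × 5.64 h = 570 Wh = 0.5696 kWh
heat pump: 1712 W × 14 h = 23,968 Wh = 23.97 kWh
LED light strip: 18.25 W × 6 h = 110 Wh = 0.1095 kWh
pool pump: 2570 W × 3.08 h = 7,916 Wh = 7.916 kWh
Total energy = 0.5696 + 23.97 + 0.1095 + 7.916 = 32.56 kWh
Cost = 32.56 kWh × €0.156 = €5.08 ≈ €5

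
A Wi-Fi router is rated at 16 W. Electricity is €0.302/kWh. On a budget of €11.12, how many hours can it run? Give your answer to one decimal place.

Energy budget = €11.12 / €0.302 per kWh = 36.82 kWh = 36,821 Wh
Runtime = 36,821 Wh / 16 W = 2,301 h

2301.3 h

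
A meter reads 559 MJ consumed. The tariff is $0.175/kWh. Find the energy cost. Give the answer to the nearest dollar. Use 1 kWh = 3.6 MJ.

559 MJ × (0.27778 kWh/MJ) = 155.3 kWh
Cost = 155.3 kWh × $0.175/kWh = $27.17 ≈ $27

$27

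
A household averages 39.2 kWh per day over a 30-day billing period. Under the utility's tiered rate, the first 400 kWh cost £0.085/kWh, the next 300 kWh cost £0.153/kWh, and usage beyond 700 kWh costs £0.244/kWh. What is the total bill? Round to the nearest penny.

£196.04

Usage = 39.2 kWh/day × 30 days = 1176 kWh
First 400 kWh × £0.085 = £34.00
Next 300 kWh × £0.153 = £45.90
Remaining 476 kWh × £0.244 = £116.14
Total = £196.04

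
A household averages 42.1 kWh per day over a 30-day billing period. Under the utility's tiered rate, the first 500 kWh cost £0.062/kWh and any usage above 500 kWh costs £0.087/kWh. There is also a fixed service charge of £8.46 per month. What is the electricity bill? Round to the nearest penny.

Usage = 42.1 kWh/day × 30 days = 1263 kWh
First 500 kWh × £0.062 = £31.00
Remaining 763 kWh × £0.087 = £66.38
Energy charge = £97.38; + service £8.46 = £105.84

£105.84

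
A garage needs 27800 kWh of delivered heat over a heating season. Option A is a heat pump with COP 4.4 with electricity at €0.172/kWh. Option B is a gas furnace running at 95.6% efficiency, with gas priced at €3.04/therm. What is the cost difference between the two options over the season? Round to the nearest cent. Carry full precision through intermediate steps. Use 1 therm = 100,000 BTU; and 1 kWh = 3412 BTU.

Heat load = 27800 kWh × 3412 = 94,853,600 BTU
Gas: input = 94,853,600 / 0.956 = 99,219,247 BTU = 992.2 therm → 992.2 × €3.04 = €3,016.27
Heat pump: 94,853,600 BTU / 3412 = 27,800 kWh heat; / 4.4 = 6,318 kWh in → × €0.172 = €1,086.73
Difference = |€3,016.27 − €1,086.73| = €1,929.54

€1929.54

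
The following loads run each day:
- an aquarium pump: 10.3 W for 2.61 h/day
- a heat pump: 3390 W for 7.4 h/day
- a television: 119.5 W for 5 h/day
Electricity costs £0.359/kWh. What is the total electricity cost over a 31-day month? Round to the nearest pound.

£286

aquarium pump: 10.3 W × 2.61 h × 31 d = 833 Wh = 0.8334 kWh
heat pump: 3390 W × 7.4 h × 31 d = 777,666 Wh = 777.7 kWh
television: 119.5 W × 5 h × 31 d = 18,522 Wh = 18.52 kWh
Total energy = 0.8334 + 777.7 + 18.52 = 797 kWh
Cost = 797 kWh × £0.359 = £286.13 ≈ £286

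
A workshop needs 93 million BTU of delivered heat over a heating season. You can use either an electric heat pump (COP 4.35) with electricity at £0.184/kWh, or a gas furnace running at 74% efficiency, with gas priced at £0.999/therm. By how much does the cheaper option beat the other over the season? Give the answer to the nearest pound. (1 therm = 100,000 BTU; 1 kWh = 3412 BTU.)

Heat load = 93 × 10⁶ BTU = 93,000,000 BTU
Gas: input = 93,000,000 / 0.740 = 125,675,676 BTU = 1,257 therm → 1,257 × £0.999 = £1,255.50
Heat pump: 93,000,000 BTU / 3412 = 27,260 kWh heat; / 4.35 = 6,266 kWh in → × £0.184 = £1,152.93
Difference = |£1,255.50 − £1,152.93| = £102.57 ≈ £103

£103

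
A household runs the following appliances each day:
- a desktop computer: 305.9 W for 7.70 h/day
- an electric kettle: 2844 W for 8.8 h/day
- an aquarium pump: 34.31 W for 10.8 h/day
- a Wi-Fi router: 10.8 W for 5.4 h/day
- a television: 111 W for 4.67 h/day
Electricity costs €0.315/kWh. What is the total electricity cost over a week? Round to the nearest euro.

€62

desktop computer: 305.9 W × 7.70 h × 7 d = 16,488 Wh = 16.49 kWh
electric kettle: 2844 W × 8.8 h × 7 d = 175,190 Wh = 175.2 kWh
aquarium pump: 34.31 W × 10.8 h × 7 d = 2,594 Wh = 2.594 kWh
Wi-Fi router: 10.8 W × 5.4 h × 7 d = 408 Wh = 0.4082 kWh
television: 111 W × 4.67 h × 7 d = 3,629 Wh = 3.629 kWh
Total energy = 16.49 + 175.2 + 2.594 + 0.4082 + 3.629 = 198.3 kWh
Cost = 198.3 kWh × €0.315 = €62.47 ≈ €62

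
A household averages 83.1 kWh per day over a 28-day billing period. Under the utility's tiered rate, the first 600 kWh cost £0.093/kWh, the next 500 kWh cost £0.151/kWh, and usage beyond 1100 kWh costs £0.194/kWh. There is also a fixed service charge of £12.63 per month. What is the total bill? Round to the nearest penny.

£381.93

Usage = 83.1 kWh/day × 28 days = 2326.8 kWh
First 600 kWh × £0.093 = £55.80
Next 500 kWh × £0.151 = £75.50
Remaining 1226.8 kWh × £0.194 = £238.00
Energy charge = £369.30; + service £12.63 = £381.93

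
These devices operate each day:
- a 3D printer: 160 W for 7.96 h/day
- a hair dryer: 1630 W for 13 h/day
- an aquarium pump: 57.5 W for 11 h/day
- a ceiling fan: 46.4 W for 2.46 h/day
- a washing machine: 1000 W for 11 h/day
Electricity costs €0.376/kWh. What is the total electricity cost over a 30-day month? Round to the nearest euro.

€386

3D printer: 160 W × 7.96 h × 30 d = 38,208 Wh = 38.21 kWh
hair dryer: 1630 W × 13 h × 30 d = 635,700 Wh = 635.7 kWh
aquarium pump: 57.5 W × 11 h × 30 d = 18,975 Wh = 18.98 kWh
ceiling fan: 46.4 W × 2.46 h × 30 d = 3,424 Wh = 3.424 kWh
washing machine: 1000 W × 11 h × 30 d = 330,000 Wh = 330 kWh
Total energy = 38.21 + 635.7 + 18.98 + 3.424 + 330 = 1,026 kWh
Cost = 1,026 kWh × €0.376 = €385.89 ≈ €386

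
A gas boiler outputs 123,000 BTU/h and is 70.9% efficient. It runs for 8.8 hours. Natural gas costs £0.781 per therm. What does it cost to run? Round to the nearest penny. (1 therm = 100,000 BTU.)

£11.92

Heat delivered = 123,000 BTU/h × 8.8 h = 1,082,400 BTU
Gas input = 1,082,400 / 0.709 = 1,526,657 BTU
= 1,526,657 / 100,000 = 15.27 therm
Cost = 15.27 × £0.781/therm = £11.92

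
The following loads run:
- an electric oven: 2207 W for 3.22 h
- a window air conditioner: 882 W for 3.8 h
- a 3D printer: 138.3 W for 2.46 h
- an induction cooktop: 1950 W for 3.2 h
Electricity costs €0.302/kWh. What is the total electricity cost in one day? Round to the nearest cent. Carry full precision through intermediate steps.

€5.15

electric oven: 2207 W × 3.22 h = 7,107 Wh = 7.107 kWh
window air conditioner: 882 W × 3.8 h = 3,352 Wh = 3.352 kWh
3D printer: 138.3 W × 2.46 h = 340 Wh = 0.3402 kWh
induction cooktop: 1950 W × 3.2 h = 6,240 Wh = 6.24 kWh
Total energy = 7.107 + 3.352 + 0.3402 + 6.24 = 17.04 kWh
Cost = 17.04 kWh × €0.302 = €5.15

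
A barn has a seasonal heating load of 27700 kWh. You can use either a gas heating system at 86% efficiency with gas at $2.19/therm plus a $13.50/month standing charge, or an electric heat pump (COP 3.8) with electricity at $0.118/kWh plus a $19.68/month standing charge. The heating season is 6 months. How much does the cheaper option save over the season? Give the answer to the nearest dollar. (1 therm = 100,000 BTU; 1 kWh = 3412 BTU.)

Heat load = 27700 kWh × 3412 = 94,512,400 BTU
Gas: input = 94,512,400 / 0.86 = 109,898,140 BTU = 1,099 therm → 1,099 × $2.19 = $2,406.77; + 6 × $13.50 standing = $2,487.77
Heat pump: 94,512,400 BTU / 3412 = 27,700 kWh heat; / 3.8 = 7,289 kWh in → × $0.118 = $860.16; + 6 × $19.68 standing = $978.24
Difference = |$2,487.77 − $978.24| = $1,509.53 ≈ $1510

$1510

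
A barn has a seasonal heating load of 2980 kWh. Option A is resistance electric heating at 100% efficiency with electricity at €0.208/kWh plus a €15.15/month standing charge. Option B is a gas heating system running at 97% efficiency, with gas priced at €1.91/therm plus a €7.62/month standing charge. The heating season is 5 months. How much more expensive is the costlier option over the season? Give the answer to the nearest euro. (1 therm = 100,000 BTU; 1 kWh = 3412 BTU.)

€457

Heat load = 2980 kWh × 3412 = 10,167,760 BTU
Gas: input = 10,167,760 / 0.97 = 10,482,227 BTU = 104.8 therm → 104.8 × €1.91 = €200.21; + 5 × €7.62 standing = €238.31
Electric: 10,167,760 BTU / 3412 = 2,980 kWh → × €0.208 = €619.84; + 5 × €15.15 standing = €695.59
Difference = |€238.31 − €695.59| = €457.28 ≈ €457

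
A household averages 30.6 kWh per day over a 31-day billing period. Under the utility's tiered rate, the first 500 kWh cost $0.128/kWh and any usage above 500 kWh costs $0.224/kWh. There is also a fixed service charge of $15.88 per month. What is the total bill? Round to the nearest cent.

Usage = 30.6 kWh/day × 31 days = 948.6 kWh
First 500 kWh × $0.128 = $64.00
Remaining 448.6 kWh × $0.224 = $100.49
Energy charge = $164.49; + service $15.88 = $180.37

$180.37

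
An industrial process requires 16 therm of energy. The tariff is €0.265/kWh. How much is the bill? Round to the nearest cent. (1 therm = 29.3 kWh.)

€124.23

16 therm × (29.3 kWh/therm) = 468.8 kWh
Cost = 468.8 kWh × €0.265/kWh = €124.23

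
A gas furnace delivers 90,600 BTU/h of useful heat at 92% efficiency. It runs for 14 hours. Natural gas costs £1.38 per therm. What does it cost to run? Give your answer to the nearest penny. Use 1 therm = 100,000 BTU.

£19.03

Heat delivered = 90,600 BTU/h × 14 h = 1,268,400 BTU
Gas input = 1,268,400 / 0.92 = 1,378,696 BTU
= 1,378,696 / 100,000 = 13.79 therm
Cost = 13.79 × £1.38/therm = £19.03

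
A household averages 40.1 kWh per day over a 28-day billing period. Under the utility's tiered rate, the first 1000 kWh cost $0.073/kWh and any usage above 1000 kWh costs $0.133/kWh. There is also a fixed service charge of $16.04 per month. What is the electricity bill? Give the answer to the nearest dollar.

Usage = 40.1 kWh/day × 28 days = 1122.8 kWh
First 1000 kWh × $0.073 = $73.00
Remaining 122.8 kWh × $0.133 = $16.33
Energy charge = $89.33; + service $16.04 = $105.37 ≈ $105

$105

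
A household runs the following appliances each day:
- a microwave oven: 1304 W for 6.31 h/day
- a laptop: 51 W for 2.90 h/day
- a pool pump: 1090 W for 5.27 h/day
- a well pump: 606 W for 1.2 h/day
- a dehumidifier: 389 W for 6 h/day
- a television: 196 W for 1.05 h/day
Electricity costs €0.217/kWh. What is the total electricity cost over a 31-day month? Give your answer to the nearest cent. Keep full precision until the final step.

€116.97

microwave oven: 1304 W × 6.31 h × 31 d = 255,075 Wh = 255.1 kWh
laptop: 51 W × 2.90 h × 31 d = 4,585 Wh = 4.585 kWh
pool pump: 1090 W × 5.27 h × 31 d = 178,073 Wh = 178.1 kWh
well pump: 606 W × 1.2 h × 31 d = 22,543 Wh = 22.54 kWh
dehumidifier: 389 W × 6 h × 31 d = 72,354 Wh = 72.35 kWh
television: 196 W × 1.05 h × 31 d = 6,380 Wh = 6.38 kWh
Total energy = 255.1 + 4.585 + 178.1 + 22.54 + 72.35 + 6.38 = 539 kWh
Cost = 539 kWh × €0.217 = €116.97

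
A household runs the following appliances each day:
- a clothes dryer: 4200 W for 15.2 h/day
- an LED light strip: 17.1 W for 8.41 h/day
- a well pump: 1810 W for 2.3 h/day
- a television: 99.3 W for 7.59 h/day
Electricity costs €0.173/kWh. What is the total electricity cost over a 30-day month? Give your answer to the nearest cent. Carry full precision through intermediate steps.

clothes dryer: 4200 W × 15.2 h × 30 d = 1,915,200 Wh = 1,915 kWh
LED light strip: 17.1 W × 8.41 h × 30 d = 4,314 Wh = 4.314 kWh
well pump: 1810 W × 2.3 h × 30 d = 124,890 Wh = 124.9 kWh
television: 99.3 W × 7.59 h × 30 d = 22,611 Wh = 22.61 kWh
Total energy = 1,915 + 4.314 + 124.9 + 22.61 = 2,067 kWh
Cost = 2,067 kWh × €0.173 = €357.59

€357.59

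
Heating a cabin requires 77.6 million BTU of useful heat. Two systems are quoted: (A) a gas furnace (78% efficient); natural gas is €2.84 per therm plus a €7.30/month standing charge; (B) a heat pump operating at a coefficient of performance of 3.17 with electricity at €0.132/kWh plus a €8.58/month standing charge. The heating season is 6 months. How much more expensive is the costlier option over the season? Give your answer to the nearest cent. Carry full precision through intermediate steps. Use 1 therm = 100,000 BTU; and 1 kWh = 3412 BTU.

Heat load = 77.6 × 10⁶ BTU = 77,600,000 BTU
Gas: input = 77,600,000 / 0.78 = 99,487,179 BTU = 994.9 therm → 994.9 × €2.84 = €2,825.44; + 6 × €7.30 standing = €2,869.24
Heat pump: 77,600,000 BTU / 3412 = 22,740 kWh heat; / 3.17 = 7,175 kWh in → × €0.132 = €947.04; + 6 × €8.58 standing = €998.52
Difference = |€2,869.24 − €998.52| = €1,870.72

€1870.72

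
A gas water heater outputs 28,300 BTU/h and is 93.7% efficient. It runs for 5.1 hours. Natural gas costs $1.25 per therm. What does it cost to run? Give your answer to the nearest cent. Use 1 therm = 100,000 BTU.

Heat delivered = 28,300 BTU/h × 5.1 h = 144,330 BTU
Gas input = 144,330 / 0.937 = 154,034 BTU
= 154,034 / 100,000 = 1.54 therm
Cost = 1.54 × $1.25/therm = $1.93

$1.93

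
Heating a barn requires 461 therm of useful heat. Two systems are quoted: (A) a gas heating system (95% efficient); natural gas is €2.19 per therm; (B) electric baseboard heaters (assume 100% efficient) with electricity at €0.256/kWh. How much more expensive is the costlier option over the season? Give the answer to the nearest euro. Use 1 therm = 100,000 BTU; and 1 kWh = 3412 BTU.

Heat load = 461 therm × 100,000 = 46,100,000 BTU
Gas: input = 46,100,000 / 0.95 = 48,526,316 BTU = 485.3 therm → 485.3 × €2.19 = €1,062.73
Electric: 46,100,000 BTU / 3412 = 13,510 kWh → × €0.256 = €3,458.85
Difference = |€1,062.73 − €3,458.85| = €2,396.12 ≈ €2396

€2396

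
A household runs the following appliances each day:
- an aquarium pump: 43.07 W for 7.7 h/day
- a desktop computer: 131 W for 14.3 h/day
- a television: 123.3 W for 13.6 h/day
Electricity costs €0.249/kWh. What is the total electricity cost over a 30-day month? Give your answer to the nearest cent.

€29.00

aquarium pump: 43.07 W × 7.7 h × 30 d = 9,949 Wh = 9.949 kWh
desktop computer: 131 W × 14.3 h × 30 d = 56,199 Wh = 56.2 kWh
television: 123.3 W × 13.6 h × 30 d = 50,306 Wh = 50.31 kWh
Total energy = 9.949 + 56.2 + 50.31 = 116.5 kWh
Cost = 116.5 kWh × €0.249 = €29.00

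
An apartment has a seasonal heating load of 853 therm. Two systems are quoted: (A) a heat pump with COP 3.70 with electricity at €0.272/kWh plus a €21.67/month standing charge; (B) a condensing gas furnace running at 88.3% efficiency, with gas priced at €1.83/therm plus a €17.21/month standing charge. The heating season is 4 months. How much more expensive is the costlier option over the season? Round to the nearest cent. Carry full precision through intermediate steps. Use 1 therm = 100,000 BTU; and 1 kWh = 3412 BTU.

€87.85

Heat load = 853 therm × 100,000 = 85,300,000 BTU
Gas: input = 85,300,000 / 0.883 = 96,602,492 BTU = 966 therm → 966 × €1.83 = €1,767.83; + 4 × €17.21 standing = €1,836.67
Heat pump: 85,300,000 BTU / 3412 = 25,000 kWh heat; / 3.70 = 6,757 kWh in → × €0.272 = €1,837.84; + 4 × €21.67 standing = €1,924.52
Difference = |€1,836.67 − €1,924.52| = €87.85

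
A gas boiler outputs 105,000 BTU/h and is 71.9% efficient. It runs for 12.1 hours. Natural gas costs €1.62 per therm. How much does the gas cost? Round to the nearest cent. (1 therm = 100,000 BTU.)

€28.63

Heat delivered = 105,000 BTU/h × 12.1 h = 1,270,500 BTU
Gas input = 1,270,500 / 0.719 = 1,767,038 BTU
= 1,767,038 / 100,000 = 17.67 therm
Cost = 17.67 × €1.62/therm = €28.63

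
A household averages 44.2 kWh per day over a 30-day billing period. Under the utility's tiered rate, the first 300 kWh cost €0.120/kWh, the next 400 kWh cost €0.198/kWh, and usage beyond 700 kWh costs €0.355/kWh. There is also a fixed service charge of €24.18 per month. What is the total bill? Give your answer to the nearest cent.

€361.61

Usage = 44.2 kWh/day × 30 days = 1326 kWh
First 300 kWh × €0.120 = €36.00
Next 400 kWh × €0.198 = €79.20
Remaining 626 kWh × €0.355 = €222.23
Energy charge = €337.43; + service €24.18 = €361.61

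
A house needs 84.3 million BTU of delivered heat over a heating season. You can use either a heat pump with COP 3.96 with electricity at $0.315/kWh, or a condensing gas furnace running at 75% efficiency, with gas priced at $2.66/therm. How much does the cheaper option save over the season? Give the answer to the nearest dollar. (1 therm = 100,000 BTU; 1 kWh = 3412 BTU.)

Heat load = 84.3 × 10⁶ BTU = 84,300,000 BTU
Gas: input = 84,300,000 / 0.75 = 112,400,000 BTU = 1,124 therm → 1,124 × $2.66 = $2,989.84
Heat pump: 84,300,000 BTU / 3412 = 24,710 kWh heat; / 3.96 = 6,239 kWh in → × $0.315 = $1,965.32
Difference = |$2,989.84 − $1,965.32| = $1,024.52 ≈ $1025

$1025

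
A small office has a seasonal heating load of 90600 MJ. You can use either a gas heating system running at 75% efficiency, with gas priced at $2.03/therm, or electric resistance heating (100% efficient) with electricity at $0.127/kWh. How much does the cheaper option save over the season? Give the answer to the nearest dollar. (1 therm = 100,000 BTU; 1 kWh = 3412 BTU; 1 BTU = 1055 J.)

$872

Heat load = 90600 MJ = 90,600,000,000 J / 1055 = 85,876,777 BTU
Gas: input = 85,876,777 / 0.75 = 114,502,370 BTU = 1,145 therm → 1,145 × $2.03 = $2,324.40
Electric: 85,876,777 BTU / 3412 = 25,170 kWh → × $0.127 = $3,196.47
Difference = |$2,324.40 − $3,196.47| = $872.07 ≈ $872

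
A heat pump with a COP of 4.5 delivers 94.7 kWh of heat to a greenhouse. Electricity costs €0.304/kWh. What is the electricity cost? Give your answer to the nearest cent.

€6.40

Electrical input = 94.7 kWh / 4.5 = 21.04 kWh
Cost = 21.04 × €0.304/kWh = €6.40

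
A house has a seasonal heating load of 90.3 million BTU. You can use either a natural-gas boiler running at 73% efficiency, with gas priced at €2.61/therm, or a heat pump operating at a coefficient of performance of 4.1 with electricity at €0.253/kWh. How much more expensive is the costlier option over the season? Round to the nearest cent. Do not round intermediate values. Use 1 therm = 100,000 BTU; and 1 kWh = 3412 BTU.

Heat load = 90.3 × 10⁶ BTU = 90,300,000 BTU
Gas: input = 90,300,000 / 0.73 = 123,698,630 BTU = 1,237 therm → 1,237 × €2.61 = €3,228.53
Heat pump: 90,300,000 BTU / 3412 = 26,470 kWh heat; / 4.1 = 6,455 kWh in → × €0.253 = €1,633.11
Difference = |€3,228.53 − €1,633.11| = €1,595.42

€1595.42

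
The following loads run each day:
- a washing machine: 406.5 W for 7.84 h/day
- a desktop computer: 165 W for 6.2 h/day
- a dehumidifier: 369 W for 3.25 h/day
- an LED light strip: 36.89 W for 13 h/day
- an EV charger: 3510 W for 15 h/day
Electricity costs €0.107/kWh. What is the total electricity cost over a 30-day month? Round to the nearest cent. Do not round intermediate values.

€187.91

washing machine: 406.5 W × 7.84 h × 30 d = 95,609 Wh = 95.61 kWh
desktop computer: 165 W × 6.2 h × 30 d = 30,690 Wh = 30.69 kWh
dehumidifier: 369 W × 3.25 h × 30 d = 35,978 Wh = 35.98 kWh
LED light strip: 36.89 W × 13 h × 30 d = 14,387 Wh = 14.39 kWh
EV charger: 3510 W × 15 h × 30 d = 1,579,500 Wh = 1,580 kWh
Total energy = 95.61 + 30.69 + 35.98 + 14.39 + 1,580 = 1,756 kWh
Cost = 1,756 kWh × €0.107 = €187.91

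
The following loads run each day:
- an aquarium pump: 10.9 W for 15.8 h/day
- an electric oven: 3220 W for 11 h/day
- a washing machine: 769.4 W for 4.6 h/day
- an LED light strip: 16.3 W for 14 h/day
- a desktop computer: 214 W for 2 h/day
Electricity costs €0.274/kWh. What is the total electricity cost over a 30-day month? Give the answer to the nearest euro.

aquarium pump: 10.9 W × 15.8 h × 30 d = 5,167 Wh = 5.167 kWh
electric oven: 3220 W × 11 h × 30 d = 1,062,600 Wh = 1,063 kWh
washing machine: 769.4 W × 4.6 h × 30 d = 106,177 Wh = 106.2 kWh
LED light strip: 16.3 W × 14 h × 30 d = 6,846 Wh = 6.846 kWh
desktop computer: 214 W × 2 h × 30 d = 12,840 Wh = 12.84 kWh
Total energy = 5.167 + 1,063 + 106.2 + 6.846 + 12.84 = 1,194 kWh
Cost = 1,194 kWh × €0.274 = €327.05 ≈ €327

€327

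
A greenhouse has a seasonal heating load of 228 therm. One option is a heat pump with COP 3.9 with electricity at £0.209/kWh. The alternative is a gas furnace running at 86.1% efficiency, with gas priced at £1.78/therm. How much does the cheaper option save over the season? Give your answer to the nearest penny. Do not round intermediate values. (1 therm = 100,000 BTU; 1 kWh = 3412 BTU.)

£113.26

Heat load = 228 therm × 100,000 = 22,800,000 BTU
Gas: input = 22,800,000 / 0.861 = 26,480,836 BTU = 264.8 therm → 264.8 × £1.78 = £471.36
Heat pump: 22,800,000 BTU / 3412 = 6,682 kWh heat; / 3.9 = 1,713 kWh in → × £0.209 = £358.10
Difference = |£471.36 − £358.10| = £113.26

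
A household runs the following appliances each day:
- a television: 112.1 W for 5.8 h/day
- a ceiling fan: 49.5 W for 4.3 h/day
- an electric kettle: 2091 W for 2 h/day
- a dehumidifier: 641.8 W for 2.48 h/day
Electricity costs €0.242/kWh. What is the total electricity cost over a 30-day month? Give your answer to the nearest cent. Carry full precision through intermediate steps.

television: 112.1 W × 5.8 h × 30 d = 19,505 Wh = 19.51 kWh
ceiling fan: 49.5 W × 4.3 h × 30 d = 6,386 Wh = 6.386 kWh
electric kettle: 2091 W × 2 h × 30 d = 125,460 Wh = 125.5 kWh
dehumidifier: 641.8 W × 2.48 h × 30 d = 47,750 Wh = 47.75 kWh
Total energy = 19.51 + 6.386 + 125.5 + 47.75 = 199.1 kWh
Cost = 199.1 kWh × €0.242 = €48.18

€48.18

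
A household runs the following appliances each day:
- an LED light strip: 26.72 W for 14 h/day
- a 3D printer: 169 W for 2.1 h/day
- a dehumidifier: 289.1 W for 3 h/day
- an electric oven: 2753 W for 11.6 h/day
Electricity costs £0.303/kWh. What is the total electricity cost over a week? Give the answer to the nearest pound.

£71

LED light strip: 26.72 W × 14 h × 7 d = 2,619 Wh = 2.619 kWh
3D printer: 169 W × 2.1 h × 7 d = 2,484 Wh = 2.484 kWh
dehumidifier: 289.1 W × 3 h × 7 d = 6,071 Wh = 6.071 kWh
electric oven: 2753 W × 11.6 h × 7 d = 223,544 Wh = 223.5 kWh
Total energy = 2.619 + 2.484 + 6.071 + 223.5 = 234.7 kWh
Cost = 234.7 kWh × £0.303 = £71.12 ≈ £71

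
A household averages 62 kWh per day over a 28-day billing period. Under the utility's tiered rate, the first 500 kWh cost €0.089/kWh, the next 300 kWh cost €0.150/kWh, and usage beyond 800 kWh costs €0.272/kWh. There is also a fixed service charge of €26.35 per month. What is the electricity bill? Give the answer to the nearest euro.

€370

Usage = 62 kWh/day × 28 days = 1736 kWh
First 500 kWh × €0.089 = €44.50
Next 300 kWh × €0.150 = €45.00
Remaining 936 kWh × €0.272 = €254.59
Energy charge = €344.09; + service €26.35 = €370.44 ≈ €370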